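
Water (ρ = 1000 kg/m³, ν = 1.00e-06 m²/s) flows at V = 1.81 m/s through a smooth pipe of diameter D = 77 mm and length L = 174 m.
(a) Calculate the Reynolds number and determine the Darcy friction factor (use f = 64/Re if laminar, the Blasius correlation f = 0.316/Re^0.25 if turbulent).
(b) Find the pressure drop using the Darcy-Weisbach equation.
(a) Re = V·D/ν = 1.81·0.077/1.00e-06 = 139370 → turbulent (Re > 4000); f = 0.316/Re^0.25 = 0.316/139370^0.25 = 0.016355 (Blasius is strictly valid for Re ≲ 1e5; used here as the smooth-pipe estimate the problem specifies)
(b) Darcy-Weisbach: ΔP = f·(L/D)·½ρV²/1000 = 0.016355·(174/0.077)·½·1000·1.81²/1000 = 60.54 kPa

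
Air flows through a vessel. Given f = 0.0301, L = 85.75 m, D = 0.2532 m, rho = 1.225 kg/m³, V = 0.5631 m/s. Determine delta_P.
Formula: \Delta P = f \frac{L}{D} \frac{\rho V^2}{2}
delta_P = 0.0301·(85.75/0.2532)·0.5·1.225·0.5631²/1000 = 0.00198 kPa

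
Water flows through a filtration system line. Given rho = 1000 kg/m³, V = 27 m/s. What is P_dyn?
Formula: P_{dyn} = \frac{1}{2} \rho V^2
P_dyn = 0.5·1000·27²/1000 = 364.5 kPa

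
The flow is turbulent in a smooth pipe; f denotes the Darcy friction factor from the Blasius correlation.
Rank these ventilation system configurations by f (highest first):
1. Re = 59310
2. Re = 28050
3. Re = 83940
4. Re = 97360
Case 1: f = 0.02025
Case 2: f = 0.02442
Case 3: f = 0.01856
Case 4: f = 0.01789
Ranking (highest first): 2, 1, 3, 4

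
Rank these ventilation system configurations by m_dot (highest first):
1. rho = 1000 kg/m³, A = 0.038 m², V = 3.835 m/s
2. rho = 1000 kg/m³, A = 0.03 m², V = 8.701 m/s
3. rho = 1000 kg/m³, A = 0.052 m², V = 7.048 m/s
Case 1: m_dot = 145.7 kg/s
Case 2: m_dot = 261 kg/s
Case 3: m_dot = 366.5 kg/s
Ranking (highest first): 3, 2, 1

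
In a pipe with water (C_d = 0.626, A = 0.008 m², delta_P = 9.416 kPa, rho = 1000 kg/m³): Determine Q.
Formula: Q = C_d A \sqrt{\frac{2 \Delta P}{\rho}}
Q = 0.626·0.008·√(2·(9.416·1000)/1000)·1000 = 21.73 L/s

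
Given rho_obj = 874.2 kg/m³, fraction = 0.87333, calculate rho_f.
Formula: f_{sub} = \frac{\rho_{obj}}{\rho_f}
Substituting knowns: 0.87333 = 874.2/rho_f
Solving for rho_f: rho_f = 874.2/0.87333 = 1001 kg/m³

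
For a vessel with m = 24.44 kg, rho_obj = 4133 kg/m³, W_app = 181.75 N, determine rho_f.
Formula: W_{app} = mg\left(1 - \frac{\rho_f}{\rho_{obj}}\right)
Substituting knowns: 181.75 = 24.44·9.81·(1 − rho_f/4133)
Solving for rho_f: rho_f = 4133·(1 − 181.75/(24.44·9.81)) = 999.9 kg/m³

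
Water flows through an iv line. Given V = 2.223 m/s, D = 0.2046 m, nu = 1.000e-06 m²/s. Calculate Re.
Formula: Re = \frac{V D}{\nu}
Re = 2.223·0.2046/1.000e-06 = 454826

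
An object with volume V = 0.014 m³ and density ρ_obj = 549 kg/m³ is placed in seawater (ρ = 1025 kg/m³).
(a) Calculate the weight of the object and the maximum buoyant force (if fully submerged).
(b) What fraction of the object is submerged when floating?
(a) W=rho_obj*g*V=549*9.81*0.014=75.4 N; F_B(max)=rho*g*V=1025*9.81*0.014=140.8 N
(b) Floating fraction=rho_obj/rho=549/1025=0.536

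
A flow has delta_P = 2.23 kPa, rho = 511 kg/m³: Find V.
Formula: V = \sqrt{\frac{2 \Delta P}{\rho}}
V = √(2·(2.23·1000)/511) = 2.954 m/s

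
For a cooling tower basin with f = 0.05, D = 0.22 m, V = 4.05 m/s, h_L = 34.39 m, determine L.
Formula: h_L = f \frac{L}{D} \frac{V^2}{2g}
Substituting knowns: 34.39 = 0.05·(L/0.22)·4.05²/(2·9.81)
Solving for L: L = 34.39·2·9.81·0.22/(0.05·4.05²) = 181 m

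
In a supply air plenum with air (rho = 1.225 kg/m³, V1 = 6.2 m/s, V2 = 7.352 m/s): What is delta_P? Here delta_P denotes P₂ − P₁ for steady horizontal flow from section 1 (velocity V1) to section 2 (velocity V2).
Formula: \Delta P = \frac{1}{2} \rho (V_1^2 - V_2^2)
delta_P = 0.5·1.225·(6.2² − 7.352²)/1000 = -0.009562 kPa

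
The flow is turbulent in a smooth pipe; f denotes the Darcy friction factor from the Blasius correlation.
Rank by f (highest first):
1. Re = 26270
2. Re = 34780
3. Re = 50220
Case 1: f = 0.02482
Case 2: f = 0.02314
Case 3: f = 0.02111
Ranking (highest first): 1, 2, 3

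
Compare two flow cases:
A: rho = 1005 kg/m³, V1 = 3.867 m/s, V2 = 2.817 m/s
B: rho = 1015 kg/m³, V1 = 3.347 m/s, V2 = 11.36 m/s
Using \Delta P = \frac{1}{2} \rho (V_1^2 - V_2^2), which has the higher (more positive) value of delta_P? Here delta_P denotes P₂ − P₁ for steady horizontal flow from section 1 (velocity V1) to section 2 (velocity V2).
delta_P(A) = 3.527 kPa, delta_P(B) = -59.81 kPa. Answer: A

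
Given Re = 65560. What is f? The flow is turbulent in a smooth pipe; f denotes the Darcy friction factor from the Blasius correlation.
Formula: f = \frac{0.316}{Re^{0.25}}
f = 0.316/65560^0.25 = 0.01975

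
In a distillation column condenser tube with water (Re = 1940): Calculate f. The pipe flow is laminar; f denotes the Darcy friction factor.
Formula: f = \frac{64}{Re}
f = 64/1940 = 0.03299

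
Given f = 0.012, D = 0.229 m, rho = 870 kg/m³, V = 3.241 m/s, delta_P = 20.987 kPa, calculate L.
Formula: \Delta P = f \frac{L}{D} \frac{\rho V^2}{2}
Substituting knowns: 20.987 = 0.012·(L/0.229)·0.5·870·3.241²/1000
Solving for L: L = (20.987·1000)·0.229/(0.012·0.5·870·3.241²) = 87.65 m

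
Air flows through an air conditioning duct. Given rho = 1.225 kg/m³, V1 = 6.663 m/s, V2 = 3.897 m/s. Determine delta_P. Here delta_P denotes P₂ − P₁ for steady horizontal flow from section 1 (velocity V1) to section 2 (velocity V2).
Formula: \Delta P = \frac{1}{2} \rho (V_1^2 - V_2^2)
delta_P = 0.5·1.225·(6.663² − 3.897²)/1000 = 0.01789 kPa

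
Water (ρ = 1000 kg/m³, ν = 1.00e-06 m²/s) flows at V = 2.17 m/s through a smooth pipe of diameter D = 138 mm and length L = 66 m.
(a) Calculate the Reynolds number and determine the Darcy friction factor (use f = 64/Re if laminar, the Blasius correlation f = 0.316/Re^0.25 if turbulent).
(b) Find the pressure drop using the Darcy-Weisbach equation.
(a) Re = V·D/ν = 2.17·0.138/1.00e-06 = 299460 → turbulent (Re > 4000); f = 0.316/Re^0.25 = 0.316/299460^0.25 = 0.013508 (Blasius is strictly valid for Re ≲ 1e5; used here as the smooth-pipe estimate the problem specifies)
(b) Darcy-Weisbach: ΔP = f·(L/D)·½ρV²/1000 = 0.013508·(66/0.138)·½·1000·2.17²/1000 = 15.21 kPa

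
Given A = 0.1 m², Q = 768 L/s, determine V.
Formula: Q = A V
Substituting knowns: 768 = 0.1·V·1000
Solving for V: V = (768/1000)/0.1 = 7.68 m/s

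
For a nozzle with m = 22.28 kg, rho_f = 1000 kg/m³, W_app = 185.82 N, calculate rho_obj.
Formula: W_{app} = mg\left(1 - \frac{\rho_f}{\rho_{obj}}\right)
Substituting knowns: 185.82 = 22.28·9.81·(1 − 1000/rho_obj)
Solving for rho_obj: rho_obj = 1000/(1 − 185.82/(22.28·9.81)) = 6674 kg/m³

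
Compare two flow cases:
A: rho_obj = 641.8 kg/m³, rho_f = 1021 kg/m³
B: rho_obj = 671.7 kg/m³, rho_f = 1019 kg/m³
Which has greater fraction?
fraction(A) = 0.6286, fraction(B) = 0.6592. Answer: B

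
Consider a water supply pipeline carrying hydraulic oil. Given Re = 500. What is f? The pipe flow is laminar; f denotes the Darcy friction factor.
Formula: f = \frac{64}{Re}
f = 64/500 = 0.128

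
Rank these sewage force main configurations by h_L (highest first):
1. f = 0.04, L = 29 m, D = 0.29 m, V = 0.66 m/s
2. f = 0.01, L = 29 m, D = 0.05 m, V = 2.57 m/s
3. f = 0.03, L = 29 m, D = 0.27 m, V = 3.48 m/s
Case 1: h_L = 0.08881 m
Case 2: h_L = 1.953 m
Case 3: h_L = 1.989 m
Ranking (highest first): 3, 2, 1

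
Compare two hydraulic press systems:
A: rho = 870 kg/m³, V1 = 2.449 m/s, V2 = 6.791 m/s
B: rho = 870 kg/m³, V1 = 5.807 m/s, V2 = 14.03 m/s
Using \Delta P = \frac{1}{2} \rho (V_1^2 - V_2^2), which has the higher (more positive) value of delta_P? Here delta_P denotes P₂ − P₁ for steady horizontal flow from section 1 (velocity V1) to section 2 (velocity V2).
delta_P(A) = -17.45 kPa, delta_P(B) = -70.96 kPa. Answer: A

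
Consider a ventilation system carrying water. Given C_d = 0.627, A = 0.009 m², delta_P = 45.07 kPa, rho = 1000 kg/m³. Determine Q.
Formula: Q = C_d A \sqrt{\frac{2 \Delta P}{\rho}}
Q = 0.627·0.009·√(2·(45.07·1000)/1000)·1000 = 53.58 L/s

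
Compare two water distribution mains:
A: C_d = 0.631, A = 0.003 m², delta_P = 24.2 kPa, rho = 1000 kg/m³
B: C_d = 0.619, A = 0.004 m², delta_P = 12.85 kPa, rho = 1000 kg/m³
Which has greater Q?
Q(A) = 13.17 L/s, Q(B) = 12.55 L/s. Answer: A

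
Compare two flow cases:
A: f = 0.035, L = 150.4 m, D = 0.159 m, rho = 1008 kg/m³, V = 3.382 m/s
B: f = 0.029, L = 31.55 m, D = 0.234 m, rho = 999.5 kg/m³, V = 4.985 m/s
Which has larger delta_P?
delta_P(A) = 190.9 kPa, delta_P(B) = 48.56 kPa. Answer: A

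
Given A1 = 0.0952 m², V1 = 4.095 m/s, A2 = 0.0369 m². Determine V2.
Formula: V_2 = \frac{A_1 V_1}{A_2}
V2 = 0.0952·4.095/0.0369 = 10.56 m/s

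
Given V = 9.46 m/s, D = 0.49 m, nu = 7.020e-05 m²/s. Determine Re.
Formula: Re = \frac{V D}{\nu}
Re = 9.46·0.49/7.020e-05 = 66031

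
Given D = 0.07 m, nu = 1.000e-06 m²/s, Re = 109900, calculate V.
Formula: Re = \frac{V D}{\nu}
Substituting knowns: 109900 = V·0.07/1.000e-06
Solving for V: V = 109900·1.000e-06/0.07 = 1.57 m/s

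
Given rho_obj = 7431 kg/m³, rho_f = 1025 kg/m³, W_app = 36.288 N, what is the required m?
Formula: W_{app} = mg\left(1 - \frac{\rho_f}{\rho_{obj}}\right)
Substituting knowns: 36.288 = m·9.81·(1 − 1025/7431)
Solving for m: m = 36.288/(9.81·(1 − 1025/7431)) = 4.291 kg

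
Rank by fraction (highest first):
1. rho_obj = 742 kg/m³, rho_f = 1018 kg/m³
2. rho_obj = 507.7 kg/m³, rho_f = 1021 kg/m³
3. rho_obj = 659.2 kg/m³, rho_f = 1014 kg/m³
Case 1: fraction = 0.7289
Case 2: fraction = 0.4973
Case 3: fraction = 0.6501
Ranking (highest first): 1, 3, 2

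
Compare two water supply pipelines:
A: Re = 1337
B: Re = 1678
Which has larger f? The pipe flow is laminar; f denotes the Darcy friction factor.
f(A) = 0.04787, f(B) = 0.03814. Answer: A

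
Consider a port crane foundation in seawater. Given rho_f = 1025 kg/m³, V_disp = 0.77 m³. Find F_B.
Formula: F_B = \rho_f g V_{disp}
F_B = 1025·9.81·0.77 = 7743 N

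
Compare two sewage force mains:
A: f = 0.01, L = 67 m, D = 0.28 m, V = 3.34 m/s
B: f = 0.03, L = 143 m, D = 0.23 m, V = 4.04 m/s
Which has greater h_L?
h_L(A) = 1.361 m, h_L(B) = 15.52 m. Answer: B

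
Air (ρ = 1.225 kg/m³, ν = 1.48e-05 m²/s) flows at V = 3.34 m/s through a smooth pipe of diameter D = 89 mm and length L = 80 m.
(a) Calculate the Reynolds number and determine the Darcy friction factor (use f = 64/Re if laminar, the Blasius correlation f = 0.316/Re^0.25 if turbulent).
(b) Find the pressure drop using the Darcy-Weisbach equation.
(a) Re = V·D/ν = 3.34·0.089/1.48e-05 = 20085 → turbulent (Re > 4000); f = 0.316/Re^0.25 = 0.316/20085^0.25 = 0.026544
(b) Darcy-Weisbach: ΔP = f·(L/D)·½ρV²/1000 = 0.026544·(80/0.089)·½·1.225·3.34²/1000 = 0.163 kPa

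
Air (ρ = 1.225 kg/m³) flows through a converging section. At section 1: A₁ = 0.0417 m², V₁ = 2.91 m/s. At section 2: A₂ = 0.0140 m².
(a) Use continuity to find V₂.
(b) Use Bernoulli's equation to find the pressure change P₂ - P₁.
(a) Continuity: A₁V₁=A₂V₂ -> V₂=A₁V₁/A₂=0.0417*2.91/0.0140=8.67 m/s
(b) Bernoulli: P₂-P₁=0.5*rho*(V₁^2-V₂^2)/1000=0.5*1.225*(2.91^2-8.67^2)/1000=-0.04085 kPa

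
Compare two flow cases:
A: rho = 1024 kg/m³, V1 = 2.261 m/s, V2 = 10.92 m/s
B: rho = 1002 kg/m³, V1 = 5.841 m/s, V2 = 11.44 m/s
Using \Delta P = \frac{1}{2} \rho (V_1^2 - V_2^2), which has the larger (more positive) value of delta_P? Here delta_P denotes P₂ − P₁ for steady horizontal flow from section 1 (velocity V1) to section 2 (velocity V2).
delta_P(A) = -58.44 kPa, delta_P(B) = -48.47 kPa. Answer: B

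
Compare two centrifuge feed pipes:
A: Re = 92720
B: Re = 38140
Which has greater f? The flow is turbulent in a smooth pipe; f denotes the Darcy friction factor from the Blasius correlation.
f(A) = 0.01811, f(B) = 0.02261. Answer: B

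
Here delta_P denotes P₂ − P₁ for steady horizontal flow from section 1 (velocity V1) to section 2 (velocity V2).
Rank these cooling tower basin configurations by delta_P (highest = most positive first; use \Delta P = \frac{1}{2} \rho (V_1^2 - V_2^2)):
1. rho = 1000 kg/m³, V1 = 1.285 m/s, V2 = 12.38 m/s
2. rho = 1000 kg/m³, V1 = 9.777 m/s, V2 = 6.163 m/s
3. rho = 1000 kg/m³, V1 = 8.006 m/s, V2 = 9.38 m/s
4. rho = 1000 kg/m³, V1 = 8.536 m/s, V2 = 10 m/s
Case 1: delta_P = -75.81 kPa
Case 2: delta_P = 28.8 kPa
Case 3: delta_P = -11.94 kPa
Case 4: delta_P = -13.57 kPa
Ranking (highest first): 2, 3, 4, 1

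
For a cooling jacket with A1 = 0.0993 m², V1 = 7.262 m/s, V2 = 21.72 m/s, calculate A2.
Formula: V_2 = \frac{A_1 V_1}{A_2}
Substituting knowns: 21.72 = 0.0993·7.262/A2
Solving for A2: A2 = 0.0993·7.262/21.72 = 0.0332 m²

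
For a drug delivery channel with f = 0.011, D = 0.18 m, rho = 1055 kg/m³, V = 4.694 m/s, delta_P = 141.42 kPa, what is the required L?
Formula: \Delta P = f \frac{L}{D} \frac{\rho V^2}{2}
Substituting knowns: 141.42 = 0.011·(L/0.18)·0.5·1055·4.694²/1000
Solving for L: L = (141.42·1000)·0.18/(0.011·0.5·1055·4.694²) = 199.1 m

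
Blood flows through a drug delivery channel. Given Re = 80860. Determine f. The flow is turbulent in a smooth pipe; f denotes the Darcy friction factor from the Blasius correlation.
Formula: f = \frac{0.316}{Re^{0.25}}
f = 0.316/80860^0.25 = 0.01874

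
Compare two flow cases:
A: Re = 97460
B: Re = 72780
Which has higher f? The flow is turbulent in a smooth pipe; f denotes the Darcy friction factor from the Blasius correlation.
f(A) = 0.01788, f(B) = 0.01924. Answer: B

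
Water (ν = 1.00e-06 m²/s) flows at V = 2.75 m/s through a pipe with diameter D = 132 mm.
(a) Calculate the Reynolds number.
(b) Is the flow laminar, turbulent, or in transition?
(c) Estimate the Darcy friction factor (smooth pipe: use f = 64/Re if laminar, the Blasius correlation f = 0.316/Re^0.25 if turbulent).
(a) Re = V·D/ν = 2.75·0.132/1.00e-06 = 363000
(b) Flow regime: turbulent (Re > 4000)
(c) Friction factor: f = 0.316/Re^0.25 = 0.316/363000^0.25 = 0.01287 (Blasius is strictly valid for Re ≲ 1e5; used here as the smooth-pipe estimate the problem specifies)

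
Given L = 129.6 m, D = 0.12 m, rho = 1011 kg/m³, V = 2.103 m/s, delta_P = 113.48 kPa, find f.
Formula: \Delta P = f \frac{L}{D} \frac{\rho V^2}{2}
Substituting knowns: 113.48 = f·(129.6/0.12)·0.5·1011·2.103²/1000
Solving for f: f = (113.48·1000)/((129.6/0.12)·0.5·1011·2.103²) = 0.047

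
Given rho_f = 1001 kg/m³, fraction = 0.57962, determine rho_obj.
Formula: f_{sub} = \frac{\rho_{obj}}{\rho_f}
Substituting knowns: 0.57962 = rho_obj/1001
Solving for rho_obj: rho_obj = 0.57962·1001 = 580.2 kg/m³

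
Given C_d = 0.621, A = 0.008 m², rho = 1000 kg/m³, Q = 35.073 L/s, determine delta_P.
Formula: Q = C_d A \sqrt{\frac{2 \Delta P}{\rho}}
Substituting knowns: 35.073 = 0.621·0.008·√(2·(delta_P·1000)/1000)·1000
Solving for delta_P: delta_P = ((35.073/1000)/(0.621·0.008))²·1000/2/1000 = 24.92 kPa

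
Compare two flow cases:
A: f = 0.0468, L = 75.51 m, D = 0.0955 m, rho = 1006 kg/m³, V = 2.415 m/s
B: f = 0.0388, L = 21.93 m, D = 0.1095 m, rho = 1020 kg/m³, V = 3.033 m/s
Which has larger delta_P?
delta_P(A) = 108.6 kPa, delta_P(B) = 36.46 kPa. Answer: A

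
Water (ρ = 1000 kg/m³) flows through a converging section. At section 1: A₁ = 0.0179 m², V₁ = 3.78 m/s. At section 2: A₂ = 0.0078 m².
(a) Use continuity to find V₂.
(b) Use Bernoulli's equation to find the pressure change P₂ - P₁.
(a) Continuity: A₁V₁=A₂V₂ -> V₂=A₁V₁/A₂=0.0179*3.78/0.0078=8.67 m/s
(b) Bernoulli: P₂-P₁=0.5*rho*(V₁^2-V₂^2)/1000=0.5*1000*(3.78^2-8.67^2)/1000=-30.44 kPa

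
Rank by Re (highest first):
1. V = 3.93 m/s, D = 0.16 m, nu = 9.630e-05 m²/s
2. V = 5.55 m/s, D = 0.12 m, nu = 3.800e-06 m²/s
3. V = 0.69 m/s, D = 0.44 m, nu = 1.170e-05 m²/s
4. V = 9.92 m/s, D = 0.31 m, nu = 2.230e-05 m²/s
Case 1: Re = 6530
Case 2: Re = 175263
Case 3: Re = 25949
Case 4: Re = 137901
Ranking (highest first): 2, 4, 3, 1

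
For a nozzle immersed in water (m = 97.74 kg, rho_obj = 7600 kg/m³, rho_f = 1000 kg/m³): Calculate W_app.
Formula: W_{app} = mg\left(1 - \frac{\rho_f}{\rho_{obj}}\right)
W_app = 97.74·9.81·(1 − 1000/7600) = 832.7 N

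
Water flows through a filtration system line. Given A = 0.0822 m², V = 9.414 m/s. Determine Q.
Formula: Q = A V
Q = 0.0822·9.414·1000 = 773.8 L/s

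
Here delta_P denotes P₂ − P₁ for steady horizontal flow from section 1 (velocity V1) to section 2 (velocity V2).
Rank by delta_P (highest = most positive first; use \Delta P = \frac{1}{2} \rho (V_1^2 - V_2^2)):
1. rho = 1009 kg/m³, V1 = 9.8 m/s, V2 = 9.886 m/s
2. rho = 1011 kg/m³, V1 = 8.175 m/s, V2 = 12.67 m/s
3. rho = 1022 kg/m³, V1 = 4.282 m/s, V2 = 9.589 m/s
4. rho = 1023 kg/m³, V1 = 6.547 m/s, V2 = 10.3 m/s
Case 1: delta_P = -0.8541 kPa
Case 2: delta_P = -47.36 kPa
Case 3: delta_P = -37.62 kPa
Case 4: delta_P = -32.34 kPa
Ranking (highest first): 1, 4, 3, 2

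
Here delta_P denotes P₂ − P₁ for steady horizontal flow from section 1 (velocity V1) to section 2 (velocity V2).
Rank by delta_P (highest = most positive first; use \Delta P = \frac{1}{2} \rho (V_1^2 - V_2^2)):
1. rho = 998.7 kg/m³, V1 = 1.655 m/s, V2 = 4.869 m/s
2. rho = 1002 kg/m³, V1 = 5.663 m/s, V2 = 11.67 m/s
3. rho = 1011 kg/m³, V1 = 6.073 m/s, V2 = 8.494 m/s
Case 1: delta_P = -10.47 kPa
Case 2: delta_P = -52.16 kPa
Case 3: delta_P = -17.83 kPa
Ranking (highest first): 1, 3, 2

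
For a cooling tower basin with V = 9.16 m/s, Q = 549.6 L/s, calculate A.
Formula: Q = A V
Substituting knowns: 549.6 = A·9.16·1000
Solving for A: A = (549.6/1000)/9.16 = 0.06 m²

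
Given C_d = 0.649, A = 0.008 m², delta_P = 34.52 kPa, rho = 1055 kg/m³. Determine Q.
Formula: Q = C_d A \sqrt{\frac{2 \Delta P}{\rho}}
Q = 0.649·0.008·√(2·(34.52·1000)/1055)·1000 = 42 L/s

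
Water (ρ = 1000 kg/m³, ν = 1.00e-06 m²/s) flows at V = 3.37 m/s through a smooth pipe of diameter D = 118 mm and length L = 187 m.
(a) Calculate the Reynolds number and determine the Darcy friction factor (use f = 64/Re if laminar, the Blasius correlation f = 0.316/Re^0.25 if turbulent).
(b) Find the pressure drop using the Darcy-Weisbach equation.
(a) Re = V·D/ν = 3.37·0.118/1.00e-06 = 397660 → turbulent (Re > 4000); f = 0.316/Re^0.25 = 0.316/397660^0.25 = 0.012584 (Blasius is strictly valid for Re ≲ 1e5; used here as the smooth-pipe estimate the problem specifies)
(b) Darcy-Weisbach: ΔP = f·(L/D)·½ρV²/1000 = 0.012584·(187/0.118)·½·1000·3.37²/1000 = 113.2 kPa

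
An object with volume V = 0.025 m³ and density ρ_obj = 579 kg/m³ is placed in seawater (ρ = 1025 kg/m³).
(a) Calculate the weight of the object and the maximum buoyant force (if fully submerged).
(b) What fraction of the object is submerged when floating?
(a) W=rho_obj*g*V=579*9.81*0.025=142.0 N; F_B(max)=rho*g*V=1025*9.81*0.025=251.4 N
(b) Floating fraction=rho_obj/rho=579/1025=0.565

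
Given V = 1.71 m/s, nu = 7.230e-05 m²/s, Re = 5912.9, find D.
Formula: Re = \frac{V D}{\nu}
Substituting knowns: 5912.9 = 1.71·D/7.230e-05
Solving for D: D = 5912.9·7.230e-05/1.71 = 0.25 m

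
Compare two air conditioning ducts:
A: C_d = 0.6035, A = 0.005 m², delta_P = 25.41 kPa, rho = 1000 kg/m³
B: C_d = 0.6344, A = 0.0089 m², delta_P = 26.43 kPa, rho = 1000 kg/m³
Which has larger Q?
Q(A) = 21.51 L/s, Q(B) = 41.05 L/s. Answer: B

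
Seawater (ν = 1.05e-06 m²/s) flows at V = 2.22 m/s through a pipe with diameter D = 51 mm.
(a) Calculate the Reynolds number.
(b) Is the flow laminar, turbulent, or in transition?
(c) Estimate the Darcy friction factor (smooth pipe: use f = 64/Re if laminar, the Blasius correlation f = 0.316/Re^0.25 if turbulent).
(a) Re = V·D/ν = 2.22·0.051/1.05e-06 = 107830
(b) Flow regime: turbulent (Re > 4000)
(c) Friction factor: f = 0.316/Re^0.25 = 0.316/107830^0.25 = 0.01744 (Blasius is strictly valid for Re ≲ 1e5; used here as the smooth-pipe estimate the problem specifies)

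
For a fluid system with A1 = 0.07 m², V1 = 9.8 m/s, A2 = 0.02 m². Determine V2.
Formula: V_2 = \frac{A_1 V_1}{A_2}
V2 = 0.07·9.8/0.02 = 34.3 m/s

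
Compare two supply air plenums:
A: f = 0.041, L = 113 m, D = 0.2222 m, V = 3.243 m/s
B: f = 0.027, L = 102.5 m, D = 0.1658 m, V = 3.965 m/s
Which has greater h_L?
h_L(A) = 11.18 m, h_L(B) = 13.37 m. Answer: B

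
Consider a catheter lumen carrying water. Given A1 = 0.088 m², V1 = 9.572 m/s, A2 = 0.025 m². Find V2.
Formula: V_2 = \frac{A_1 V_1}{A_2}
V2 = 0.088·9.572/0.025 = 33.69 m/s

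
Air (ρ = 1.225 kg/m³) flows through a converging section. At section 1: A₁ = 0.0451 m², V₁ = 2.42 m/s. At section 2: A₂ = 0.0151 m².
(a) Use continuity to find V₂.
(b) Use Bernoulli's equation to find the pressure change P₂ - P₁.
(a) Continuity: A₁V₁=A₂V₂ -> V₂=A₁V₁/A₂=0.0451*2.42/0.0151=7.23 m/s
(b) Bernoulli: P₂-P₁=0.5*rho*(V₁^2-V₂^2)/1000=0.5*1.225*(2.42^2-7.23^2)/1000=-0.02843 kPa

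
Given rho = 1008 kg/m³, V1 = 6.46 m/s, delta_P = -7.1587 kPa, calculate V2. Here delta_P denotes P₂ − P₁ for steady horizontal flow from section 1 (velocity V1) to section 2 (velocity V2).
Formula: \Delta P = \frac{1}{2} \rho (V_1^2 - V_2^2)
Substituting knowns: -7.1587 = 0.5·1008·(6.46² − V2²)/1000
Solving for V2: V2 = √(6.46² − 2·(-7.1587·1000)/1008) = 7.479 m/s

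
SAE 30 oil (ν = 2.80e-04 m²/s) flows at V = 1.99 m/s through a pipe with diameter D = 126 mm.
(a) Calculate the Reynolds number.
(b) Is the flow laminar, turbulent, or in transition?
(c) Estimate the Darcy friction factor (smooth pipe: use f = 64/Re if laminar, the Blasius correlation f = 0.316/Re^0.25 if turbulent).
(a) Re = V·D/ν = 1.99·0.126/2.80e-04 = 895.5
(b) Flow regime: laminar (Re < 2300)
(c) Friction factor: f = 64/Re = 64/895.5 = 0.07147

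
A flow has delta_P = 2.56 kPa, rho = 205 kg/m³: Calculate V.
Formula: V = \sqrt{\frac{2 \Delta P}{\rho}}
V = √(2·(2.56·1000)/205) = 4.998 m/s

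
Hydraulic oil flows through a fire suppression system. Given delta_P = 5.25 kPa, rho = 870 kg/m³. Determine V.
Formula: V = \sqrt{\frac{2 \Delta P}{\rho}}
V = √(2·(5.25·1000)/870) = 3.474 m/s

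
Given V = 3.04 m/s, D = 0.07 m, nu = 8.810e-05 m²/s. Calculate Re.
Formula: Re = \frac{V D}{\nu}
Re = 3.04·0.07/8.810e-05 = 2415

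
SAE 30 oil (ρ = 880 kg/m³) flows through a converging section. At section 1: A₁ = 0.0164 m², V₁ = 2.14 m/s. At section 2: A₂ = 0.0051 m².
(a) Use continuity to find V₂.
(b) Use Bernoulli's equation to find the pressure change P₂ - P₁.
(a) Continuity: A₁V₁=A₂V₂ -> V₂=A₁V₁/A₂=0.0164*2.14/0.0051=6.88 m/s
(b) Bernoulli: P₂-P₁=0.5*rho*(V₁^2-V₂^2)/1000=0.5*880*(2.14^2-6.88^2)/1000=-18.81 kPa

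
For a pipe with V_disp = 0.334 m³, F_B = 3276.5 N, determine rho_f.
Formula: F_B = \rho_f g V_{disp}
Substituting knowns: 3276.5 = rho_f·9.81·0.334
Solving for rho_f: rho_f = 3276.5/(9.81·0.334) = 1000 kg/m³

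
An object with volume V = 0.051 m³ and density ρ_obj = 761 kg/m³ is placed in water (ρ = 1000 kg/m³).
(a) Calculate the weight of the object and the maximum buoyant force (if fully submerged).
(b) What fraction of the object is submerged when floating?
(a) W=rho_obj*g*V=761*9.81*0.051=380.7 N; F_B(max)=rho*g*V=1000*9.81*0.051=500.3 N
(b) Floating fraction=rho_obj/rho=761/1000=0.761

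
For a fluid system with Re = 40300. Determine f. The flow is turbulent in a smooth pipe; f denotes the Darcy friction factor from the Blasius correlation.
Formula: f = \frac{0.316}{Re^{0.25}}
f = 0.316/40300^0.25 = 0.0223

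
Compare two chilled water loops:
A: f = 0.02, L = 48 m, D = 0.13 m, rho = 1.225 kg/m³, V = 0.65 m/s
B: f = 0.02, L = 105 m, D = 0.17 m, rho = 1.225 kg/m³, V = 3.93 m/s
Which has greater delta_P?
delta_P(A) = 0.001911 kPa, delta_P(B) = 0.1169 kPa. Answer: B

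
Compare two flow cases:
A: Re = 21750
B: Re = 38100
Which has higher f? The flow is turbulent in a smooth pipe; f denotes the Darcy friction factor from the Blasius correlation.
f(A) = 0.02602, f(B) = 0.02262. Answer: A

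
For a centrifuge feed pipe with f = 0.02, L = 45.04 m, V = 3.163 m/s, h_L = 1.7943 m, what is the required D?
Formula: h_L = f \frac{L}{D} \frac{V^2}{2g}
Substituting knowns: 1.7943 = 0.02·(45.04/D)·3.163²/(2·9.81)
Solving for D: D = 0.02·45.04·3.163²/(2·9.81·1.7943) = 0.256 m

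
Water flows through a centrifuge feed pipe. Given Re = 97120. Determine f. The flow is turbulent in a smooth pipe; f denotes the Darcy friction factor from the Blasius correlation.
Formula: f = \frac{0.316}{Re^{0.25}}
f = 0.316/97120^0.25 = 0.0179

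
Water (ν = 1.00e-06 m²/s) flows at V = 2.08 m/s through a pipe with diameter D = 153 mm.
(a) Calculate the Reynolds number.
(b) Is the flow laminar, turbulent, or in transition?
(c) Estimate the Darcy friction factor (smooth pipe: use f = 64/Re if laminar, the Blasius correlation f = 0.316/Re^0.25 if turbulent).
(a) Re = V·D/ν = 2.08·0.153/1.00e-06 = 318240
(b) Flow regime: turbulent (Re > 4000)
(c) Friction factor: f = 0.316/Re^0.25 = 0.316/318240^0.25 = 0.0133 (Blasius is strictly valid for Re ≲ 1e5; used here as the smooth-pipe estimate the problem specifies)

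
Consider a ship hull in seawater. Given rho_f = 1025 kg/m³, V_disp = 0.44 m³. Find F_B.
Formula: F_B = \rho_f g V_{disp}
F_B = 1025·9.81·0.44 = 4424 N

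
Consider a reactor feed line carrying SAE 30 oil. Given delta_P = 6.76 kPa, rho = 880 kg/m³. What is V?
Formula: V = \sqrt{\frac{2 \Delta P}{\rho}}
V = √(2·(6.76·1000)/880) = 3.92 m/s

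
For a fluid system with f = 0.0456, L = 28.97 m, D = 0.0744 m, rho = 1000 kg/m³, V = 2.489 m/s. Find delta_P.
Formula: \Delta P = f \frac{L}{D} \frac{\rho V^2}{2}
delta_P = 0.0456·(28.97/0.0744)·0.5·1000·2.489²/1000 = 55 kPa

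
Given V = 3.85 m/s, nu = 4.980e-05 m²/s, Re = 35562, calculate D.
Formula: Re = \frac{V D}{\nu}
Substituting knowns: 35562 = 3.85·D/4.980e-05
Solving for D: D = 35562·4.980e-05/3.85 = 0.46 m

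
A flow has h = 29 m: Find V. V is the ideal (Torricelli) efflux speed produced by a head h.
Formula: V = \sqrt{2 g h}
V = √(2·9.81·29) = 23.85 m/s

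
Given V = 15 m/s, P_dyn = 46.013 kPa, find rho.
Formula: P_{dyn} = \frac{1}{2} \rho V^2
Substituting knowns: 46.013 = 0.5·rho·15²/1000
Solving for rho: rho = 2·(46.013·1000)/15² = 409 kg/m³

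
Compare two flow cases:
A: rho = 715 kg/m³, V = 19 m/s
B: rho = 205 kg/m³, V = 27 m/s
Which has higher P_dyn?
P_dyn(A) = 129.1 kPa, P_dyn(B) = 74.72 kPa. Answer: A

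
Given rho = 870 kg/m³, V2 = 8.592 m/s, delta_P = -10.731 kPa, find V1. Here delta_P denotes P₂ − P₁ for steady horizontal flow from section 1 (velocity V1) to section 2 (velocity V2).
Formula: \Delta P = \frac{1}{2} \rho (V_1^2 - V_2^2)
Substituting knowns: -10.731 = 0.5·870·(V1² − 8.592²)/1000
Solving for V1: V1 = √(8.592² + 2·(-10.731·1000)/870) = 7.011 m/s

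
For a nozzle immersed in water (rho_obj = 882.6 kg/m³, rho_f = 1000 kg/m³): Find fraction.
Formula: f_{sub} = \frac{\rho_{obj}}{\rho_f}
fraction = 882.6/1000 = 0.8826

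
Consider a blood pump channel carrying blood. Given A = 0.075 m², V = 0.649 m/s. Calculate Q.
Formula: Q = A V
Q = 0.075·0.649·1000 = 48.68 L/s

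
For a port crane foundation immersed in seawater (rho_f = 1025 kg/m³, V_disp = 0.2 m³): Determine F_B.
Formula: F_B = \rho_f g V_{disp}
F_B = 1025·9.81·0.2 = 2011 N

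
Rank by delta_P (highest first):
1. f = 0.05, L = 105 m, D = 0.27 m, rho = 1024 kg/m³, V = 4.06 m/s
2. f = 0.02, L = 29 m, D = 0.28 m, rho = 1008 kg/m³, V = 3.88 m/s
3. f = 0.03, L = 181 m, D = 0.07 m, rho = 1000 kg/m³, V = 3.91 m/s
Case 1: delta_P = 164.1 kPa
Case 2: delta_P = 15.72 kPa
Case 3: delta_P = 593 kPa
Ranking (highest first): 3, 1, 2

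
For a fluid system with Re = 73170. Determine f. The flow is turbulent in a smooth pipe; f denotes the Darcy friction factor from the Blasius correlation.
Formula: f = \frac{0.316}{Re^{0.25}}
f = 0.316/73170^0.25 = 0.01921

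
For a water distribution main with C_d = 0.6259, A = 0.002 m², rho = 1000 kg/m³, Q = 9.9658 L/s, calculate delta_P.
Formula: Q = C_d A \sqrt{\frac{2 \Delta P}{\rho}}
Substituting knowns: 9.9658 = 0.6259·0.002·√(2·(delta_P·1000)/1000)·1000
Solving for delta_P: delta_P = ((9.9658/1000)/(0.6259·0.002))²·1000/2/1000 = 31.69 kPa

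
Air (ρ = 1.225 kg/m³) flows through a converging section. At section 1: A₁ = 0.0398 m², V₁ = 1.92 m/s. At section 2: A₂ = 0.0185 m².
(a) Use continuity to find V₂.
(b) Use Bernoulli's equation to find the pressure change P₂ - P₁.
(a) Continuity: A₁V₁=A₂V₂ -> V₂=A₁V₁/A₂=0.0398*1.92/0.0185=4.13 m/s
(b) Bernoulli: P₂-P₁=0.5*rho*(V₁^2-V₂^2)/1000=0.5*1.225*(1.92^2-4.13^2)/1000=-0.008189 kPa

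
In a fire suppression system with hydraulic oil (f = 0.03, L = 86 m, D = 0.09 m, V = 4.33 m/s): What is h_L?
Formula: h_L = f \frac{L}{D} \frac{V^2}{2g}
h_L = 0.03·(86/0.09)·4.33²/(2·9.81) = 27.39 m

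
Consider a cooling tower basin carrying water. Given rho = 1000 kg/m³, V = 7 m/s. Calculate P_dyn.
Formula: P_{dyn} = \frac{1}{2} \rho V^2
P_dyn = 0.5·1000·7²/1000 = 24.5 kPa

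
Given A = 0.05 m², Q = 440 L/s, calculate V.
Formula: Q = A V
Substituting knowns: 440 = 0.05·V·1000
Solving for V: V = (440/1000)/0.05 = 8.8 m/s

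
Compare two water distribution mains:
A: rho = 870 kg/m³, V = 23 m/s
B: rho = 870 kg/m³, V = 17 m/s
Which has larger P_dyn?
P_dyn(A) = 230.1 kPa, P_dyn(B) = 125.7 kPa. Answer: A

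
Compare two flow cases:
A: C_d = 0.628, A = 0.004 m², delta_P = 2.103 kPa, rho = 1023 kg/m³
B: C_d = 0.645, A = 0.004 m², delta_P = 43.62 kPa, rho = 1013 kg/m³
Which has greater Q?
Q(A) = 5.094 L/s, Q(B) = 23.94 L/s. Answer: B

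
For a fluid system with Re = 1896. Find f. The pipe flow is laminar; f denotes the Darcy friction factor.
Formula: f = \frac{64}{Re}
f = 64/1896 = 0.03376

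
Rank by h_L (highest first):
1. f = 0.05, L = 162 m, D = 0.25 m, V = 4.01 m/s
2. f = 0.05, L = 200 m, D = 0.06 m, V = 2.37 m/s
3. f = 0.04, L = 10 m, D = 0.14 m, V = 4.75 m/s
Case 1: h_L = 26.55 m
Case 2: h_L = 47.71 m
Case 3: h_L = 3.286 m
Ranking (highest first): 2, 1, 3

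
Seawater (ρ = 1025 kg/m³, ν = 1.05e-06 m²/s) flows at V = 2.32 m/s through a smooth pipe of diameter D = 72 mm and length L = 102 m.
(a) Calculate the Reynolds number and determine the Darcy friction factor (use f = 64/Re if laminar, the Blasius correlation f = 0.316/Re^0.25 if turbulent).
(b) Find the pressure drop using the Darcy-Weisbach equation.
(a) Re = V·D/ν = 2.32·0.072/1.05e-06 = 159090 → turbulent (Re > 4000); f = 0.316/Re^0.25 = 0.316/159090^0.25 = 0.015823 (Blasius is strictly valid for Re ≲ 1e5; used here as the smooth-pipe estimate the problem specifies)
(b) Darcy-Weisbach: ΔP = f·(L/D)·½ρV²/1000 = 0.015823·(102/0.072)·½·1025·2.32²/1000 = 61.83 kPa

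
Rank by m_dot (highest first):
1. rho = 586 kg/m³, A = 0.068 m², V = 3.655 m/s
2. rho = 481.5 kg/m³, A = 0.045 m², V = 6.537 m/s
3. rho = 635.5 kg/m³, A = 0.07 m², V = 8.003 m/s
Case 1: m_dot = 145.6 kg/s
Case 2: m_dot = 141.6 kg/s
Case 3: m_dot = 356 kg/s
Ranking (highest first): 3, 1, 2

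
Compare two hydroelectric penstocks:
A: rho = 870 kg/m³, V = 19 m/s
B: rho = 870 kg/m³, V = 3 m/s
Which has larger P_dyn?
P_dyn(A) = 157 kPa, P_dyn(B) = 3.915 kPa. Answer: A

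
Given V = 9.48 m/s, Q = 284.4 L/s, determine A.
Formula: Q = A V
Substituting knowns: 284.4 = A·9.48·1000
Solving for A: A = (284.4/1000)/9.48 = 0.03 m²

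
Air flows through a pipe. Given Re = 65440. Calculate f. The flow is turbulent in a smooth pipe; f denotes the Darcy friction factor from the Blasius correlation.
Formula: f = \frac{0.316}{Re^{0.25}}
f = 0.316/65440^0.25 = 0.01976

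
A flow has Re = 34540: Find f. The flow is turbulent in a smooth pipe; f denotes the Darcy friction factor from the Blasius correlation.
Formula: f = \frac{0.316}{Re^{0.25}}
f = 0.316/34540^0.25 = 0.02318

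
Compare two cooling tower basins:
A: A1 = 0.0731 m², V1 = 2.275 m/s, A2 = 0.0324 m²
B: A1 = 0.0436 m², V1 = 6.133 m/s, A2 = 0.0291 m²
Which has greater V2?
V2(A) = 5.133 m/s, V2(B) = 9.189 m/s. Answer: B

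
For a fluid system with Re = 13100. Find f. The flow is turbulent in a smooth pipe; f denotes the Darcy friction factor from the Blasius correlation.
Formula: f = \frac{0.316}{Re^{0.25}}
f = 0.316/13100^0.25 = 0.02954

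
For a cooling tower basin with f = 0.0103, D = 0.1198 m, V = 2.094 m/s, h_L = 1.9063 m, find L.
Formula: h_L = f \frac{L}{D} \frac{V^2}{2g}
Substituting knowns: 1.9063 = 0.0103·(L/0.1198)·2.094²/(2·9.81)
Solving for L: L = 1.9063·2·9.81·0.1198/(0.0103·2.094²) = 99.21 m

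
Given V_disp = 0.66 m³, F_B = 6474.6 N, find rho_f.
Formula: F_B = \rho_f g V_{disp}
Substituting knowns: 6474.6 = rho_f·9.81·0.66
Solving for rho_f: rho_f = 6474.6/(9.81·0.66) = 1000 kg/m³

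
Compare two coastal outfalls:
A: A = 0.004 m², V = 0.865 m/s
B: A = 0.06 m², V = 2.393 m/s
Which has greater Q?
Q(A) = 3.46 L/s, Q(B) = 143.6 L/s. Answer: B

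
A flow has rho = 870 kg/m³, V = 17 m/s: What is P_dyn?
Formula: P_{dyn} = \frac{1}{2} \rho V^2
P_dyn = 0.5·870·17²/1000 = 125.7 kPa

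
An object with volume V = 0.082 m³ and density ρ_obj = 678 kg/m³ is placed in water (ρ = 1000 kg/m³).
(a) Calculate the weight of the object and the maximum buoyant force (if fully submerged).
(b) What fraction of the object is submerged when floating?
(a) W=rho_obj*g*V=678*9.81*0.082=545.4 N; F_B(max)=rho*g*V=1000*9.81*0.082=804.4 N
(b) Floating fraction=rho_obj/rho=678/1000=0.678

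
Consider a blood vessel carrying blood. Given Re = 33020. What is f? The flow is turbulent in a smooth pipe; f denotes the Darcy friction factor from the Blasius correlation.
Formula: f = \frac{0.316}{Re^{0.25}}
f = 0.316/33020^0.25 = 0.02344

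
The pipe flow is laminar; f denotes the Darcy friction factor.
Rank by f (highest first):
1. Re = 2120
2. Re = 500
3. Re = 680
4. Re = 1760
Case 1: f = 0.03019
Case 2: f = 0.128
Case 3: f = 0.09412
Case 4: f = 0.03636
Ranking (highest first): 2, 3, 4, 1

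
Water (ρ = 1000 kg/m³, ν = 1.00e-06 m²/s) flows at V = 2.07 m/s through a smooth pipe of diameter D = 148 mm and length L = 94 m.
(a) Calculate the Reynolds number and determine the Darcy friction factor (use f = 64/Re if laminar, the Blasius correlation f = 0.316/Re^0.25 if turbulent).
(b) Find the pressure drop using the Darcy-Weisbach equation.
(a) Re = V·D/ν = 2.07·0.148/1.00e-06 = 306360 → turbulent (Re > 4000); f = 0.316/Re^0.25 = 0.316/306360^0.25 = 0.013432 (Blasius is strictly valid for Re ≲ 1e5; used here as the smooth-pipe estimate the problem specifies)
(b) Darcy-Weisbach: ΔP = f·(L/D)·½ρV²/1000 = 0.013432·(94/0.148)·½·1000·2.07²/1000 = 18.28 kPa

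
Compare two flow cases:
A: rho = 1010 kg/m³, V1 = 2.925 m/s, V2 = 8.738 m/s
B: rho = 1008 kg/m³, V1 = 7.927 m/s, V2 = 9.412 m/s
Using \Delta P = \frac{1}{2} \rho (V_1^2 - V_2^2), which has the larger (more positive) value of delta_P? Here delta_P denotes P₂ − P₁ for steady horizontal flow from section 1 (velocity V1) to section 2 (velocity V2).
delta_P(A) = -34.24 kPa, delta_P(B) = -12.98 kPa. Answer: B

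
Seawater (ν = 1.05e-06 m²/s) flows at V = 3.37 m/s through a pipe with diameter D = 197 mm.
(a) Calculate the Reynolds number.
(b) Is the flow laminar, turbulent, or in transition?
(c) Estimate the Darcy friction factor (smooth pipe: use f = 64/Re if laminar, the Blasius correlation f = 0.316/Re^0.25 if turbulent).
(a) Re = V·D/ν = 3.37·0.197/1.05e-06 = 632280
(b) Flow regime: turbulent (Re > 4000)
(c) Friction factor: f = 0.316/Re^0.25 = 0.316/632280^0.25 = 0.01121 (Blasius is strictly valid for Re ≲ 1e5; used here as the smooth-pipe estimate the problem specifies)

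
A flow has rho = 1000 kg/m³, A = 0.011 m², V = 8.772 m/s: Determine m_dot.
Formula: \dot{m} = \rho A V
m_dot = 1000·0.011·8.772 = 96.49 kg/s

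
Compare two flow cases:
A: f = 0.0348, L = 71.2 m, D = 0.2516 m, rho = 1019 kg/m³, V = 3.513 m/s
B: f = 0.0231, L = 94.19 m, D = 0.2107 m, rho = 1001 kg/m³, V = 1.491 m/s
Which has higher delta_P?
delta_P(A) = 61.92 kPa, delta_P(B) = 11.49 kPa. Answer: A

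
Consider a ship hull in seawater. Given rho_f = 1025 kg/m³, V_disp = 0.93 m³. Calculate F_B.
Formula: F_B = \rho_f g V_{disp}
F_B = 1025·9.81·0.93 = 9351 N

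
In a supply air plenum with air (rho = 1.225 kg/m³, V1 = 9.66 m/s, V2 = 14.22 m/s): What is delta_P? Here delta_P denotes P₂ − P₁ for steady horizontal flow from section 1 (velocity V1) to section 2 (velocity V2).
Formula: \Delta P = \frac{1}{2} \rho (V_1^2 - V_2^2)
delta_P = 0.5·1.225·(9.66² − 14.22²)/1000 = -0.0667 kPa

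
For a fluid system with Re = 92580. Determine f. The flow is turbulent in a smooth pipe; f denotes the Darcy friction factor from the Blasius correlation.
Formula: f = \frac{0.316}{Re^{0.25}}
f = 0.316/92580^0.25 = 0.01812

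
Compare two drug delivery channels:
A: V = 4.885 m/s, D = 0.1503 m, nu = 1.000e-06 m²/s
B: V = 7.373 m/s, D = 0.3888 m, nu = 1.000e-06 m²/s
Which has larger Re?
Re(A) = 734216, Re(B) = 2.867e+06. Answer: B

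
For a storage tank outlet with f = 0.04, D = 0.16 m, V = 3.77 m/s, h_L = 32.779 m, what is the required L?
Formula: h_L = f \frac{L}{D} \frac{V^2}{2g}
Substituting knowns: 32.779 = 0.04·(L/0.16)·3.77²/(2·9.81)
Solving for L: L = 32.779·2·9.81·0.16/(0.04·3.77²) = 181 m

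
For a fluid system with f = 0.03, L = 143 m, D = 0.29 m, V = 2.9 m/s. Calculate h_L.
Formula: h_L = f \frac{L}{D} \frac{V^2}{2g}
h_L = 0.03·(143/0.29)·2.9²/(2·9.81) = 6.341 m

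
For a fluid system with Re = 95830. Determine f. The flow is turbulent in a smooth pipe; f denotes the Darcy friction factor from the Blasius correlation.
Formula: f = \frac{0.316}{Re^{0.25}}
f = 0.316/95830^0.25 = 0.01796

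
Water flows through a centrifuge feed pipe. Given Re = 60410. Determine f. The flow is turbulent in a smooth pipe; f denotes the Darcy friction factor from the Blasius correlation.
Formula: f = \frac{0.316}{Re^{0.25}}
f = 0.316/60410^0.25 = 0.02016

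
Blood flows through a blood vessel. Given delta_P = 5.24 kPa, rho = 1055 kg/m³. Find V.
Formula: V = \sqrt{\frac{2 \Delta P}{\rho}}
V = √(2·(5.24·1000)/1055) = 3.152 m/s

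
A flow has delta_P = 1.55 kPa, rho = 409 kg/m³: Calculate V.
Formula: V = \sqrt{\frac{2 \Delta P}{\rho}}
V = √(2·(1.55·1000)/409) = 2.753 m/s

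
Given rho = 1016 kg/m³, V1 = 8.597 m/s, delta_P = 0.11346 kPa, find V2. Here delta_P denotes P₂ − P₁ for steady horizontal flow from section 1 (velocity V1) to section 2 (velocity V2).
Formula: \Delta P = \frac{1}{2} \rho (V_1^2 - V_2^2)
Substituting knowns: 0.11346 = 0.5·1016·(8.597² − V2²)/1000
Solving for V2: V2 = √(8.597² − 2·(0.11346·1000)/1016) = 8.584 m/s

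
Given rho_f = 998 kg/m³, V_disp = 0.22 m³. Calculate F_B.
Formula: F_B = \rho_f g V_{disp}
F_B = 998·9.81·0.22 = 2154 N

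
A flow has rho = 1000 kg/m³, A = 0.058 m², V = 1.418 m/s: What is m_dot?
Formula: \dot{m} = \rho A V
m_dot = 1000·0.058·1.418 = 82.24 kg/s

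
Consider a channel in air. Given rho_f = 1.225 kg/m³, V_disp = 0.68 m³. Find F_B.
Formula: F_B = \rho_f g V_{disp}
F_B = 1.225·9.81·0.68 = 8.172 N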